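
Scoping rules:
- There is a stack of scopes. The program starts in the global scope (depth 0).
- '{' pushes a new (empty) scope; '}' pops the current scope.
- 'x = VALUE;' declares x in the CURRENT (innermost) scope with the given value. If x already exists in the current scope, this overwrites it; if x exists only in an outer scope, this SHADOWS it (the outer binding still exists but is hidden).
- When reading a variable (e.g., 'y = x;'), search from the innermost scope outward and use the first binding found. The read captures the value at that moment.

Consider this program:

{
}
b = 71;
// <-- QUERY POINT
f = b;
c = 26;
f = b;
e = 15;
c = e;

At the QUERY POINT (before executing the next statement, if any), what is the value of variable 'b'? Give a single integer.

Step 1: enter scope (depth=1)
Step 2: exit scope (depth=0)
Step 3: declare b=71 at depth 0
Visible at query point: b=71

Answer: 71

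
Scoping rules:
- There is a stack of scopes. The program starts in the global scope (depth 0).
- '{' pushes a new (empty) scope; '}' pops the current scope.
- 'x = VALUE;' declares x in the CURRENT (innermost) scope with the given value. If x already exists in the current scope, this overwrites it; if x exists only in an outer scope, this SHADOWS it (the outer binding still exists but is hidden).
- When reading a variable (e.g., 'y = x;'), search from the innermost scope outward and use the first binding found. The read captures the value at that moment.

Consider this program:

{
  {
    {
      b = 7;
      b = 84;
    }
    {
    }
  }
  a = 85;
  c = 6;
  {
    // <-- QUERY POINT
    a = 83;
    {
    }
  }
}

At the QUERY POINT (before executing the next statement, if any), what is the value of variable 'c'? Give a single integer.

Step 1: enter scope (depth=1)
Step 2: enter scope (depth=2)
Step 3: enter scope (depth=3)
Step 4: declare b=7 at depth 3
Step 5: declare b=84 at depth 3
Step 6: exit scope (depth=2)
Step 7: enter scope (depth=3)
Step 8: exit scope (depth=2)
Step 9: exit scope (depth=1)
Step 10: declare a=85 at depth 1
Step 11: declare c=6 at depth 1
Step 12: enter scope (depth=2)
Visible at query point: a=85 c=6

Answer: 6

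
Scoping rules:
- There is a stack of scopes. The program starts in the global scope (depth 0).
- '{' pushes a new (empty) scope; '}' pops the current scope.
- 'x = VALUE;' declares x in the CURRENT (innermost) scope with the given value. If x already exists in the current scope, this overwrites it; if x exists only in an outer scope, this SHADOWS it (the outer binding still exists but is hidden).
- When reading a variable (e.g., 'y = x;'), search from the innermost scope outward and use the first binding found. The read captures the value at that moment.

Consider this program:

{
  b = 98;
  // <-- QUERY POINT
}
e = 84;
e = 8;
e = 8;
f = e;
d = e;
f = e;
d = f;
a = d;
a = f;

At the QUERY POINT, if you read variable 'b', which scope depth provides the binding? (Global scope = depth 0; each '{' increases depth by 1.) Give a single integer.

Step 1: enter scope (depth=1)
Step 2: declare b=98 at depth 1
Visible at query point: b=98

Answer: 1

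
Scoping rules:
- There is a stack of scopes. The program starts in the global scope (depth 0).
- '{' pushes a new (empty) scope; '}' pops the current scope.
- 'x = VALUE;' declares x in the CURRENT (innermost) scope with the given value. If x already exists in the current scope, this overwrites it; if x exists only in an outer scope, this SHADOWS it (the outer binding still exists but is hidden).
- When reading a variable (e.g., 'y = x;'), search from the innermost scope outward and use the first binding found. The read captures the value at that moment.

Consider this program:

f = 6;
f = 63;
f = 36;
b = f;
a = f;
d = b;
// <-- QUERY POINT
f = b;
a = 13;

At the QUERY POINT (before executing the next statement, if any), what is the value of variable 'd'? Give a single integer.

Answer: 36

Derivation:
Step 1: declare f=6 at depth 0
Step 2: declare f=63 at depth 0
Step 3: declare f=36 at depth 0
Step 4: declare b=(read f)=36 at depth 0
Step 5: declare a=(read f)=36 at depth 0
Step 6: declare d=(read b)=36 at depth 0
Visible at query point: a=36 b=36 d=36 f=36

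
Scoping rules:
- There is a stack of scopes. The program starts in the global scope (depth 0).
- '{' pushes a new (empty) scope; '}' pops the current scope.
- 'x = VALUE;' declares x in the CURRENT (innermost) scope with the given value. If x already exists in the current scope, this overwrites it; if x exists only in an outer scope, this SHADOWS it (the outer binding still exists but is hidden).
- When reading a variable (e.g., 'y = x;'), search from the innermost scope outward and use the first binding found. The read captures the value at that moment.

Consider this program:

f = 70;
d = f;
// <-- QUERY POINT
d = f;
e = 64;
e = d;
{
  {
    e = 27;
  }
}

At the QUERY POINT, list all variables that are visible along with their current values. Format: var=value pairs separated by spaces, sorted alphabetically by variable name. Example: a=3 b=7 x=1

Answer: d=70 f=70

Derivation:
Step 1: declare f=70 at depth 0
Step 2: declare d=(read f)=70 at depth 0
Visible at query point: d=70 f=70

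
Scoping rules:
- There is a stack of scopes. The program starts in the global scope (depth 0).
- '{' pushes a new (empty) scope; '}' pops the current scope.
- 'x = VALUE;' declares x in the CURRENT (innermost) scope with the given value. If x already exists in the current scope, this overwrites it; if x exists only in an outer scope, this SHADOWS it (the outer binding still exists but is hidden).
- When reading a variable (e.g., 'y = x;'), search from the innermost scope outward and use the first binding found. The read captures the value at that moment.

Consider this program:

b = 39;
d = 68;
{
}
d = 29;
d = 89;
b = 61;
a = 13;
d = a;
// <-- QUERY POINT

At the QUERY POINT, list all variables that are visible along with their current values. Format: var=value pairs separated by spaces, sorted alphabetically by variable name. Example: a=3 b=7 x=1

Step 1: declare b=39 at depth 0
Step 2: declare d=68 at depth 0
Step 3: enter scope (depth=1)
Step 4: exit scope (depth=0)
Step 5: declare d=29 at depth 0
Step 6: declare d=89 at depth 0
Step 7: declare b=61 at depth 0
Step 8: declare a=13 at depth 0
Step 9: declare d=(read a)=13 at depth 0
Visible at query point: a=13 b=61 d=13

Answer: a=13 b=61 d=13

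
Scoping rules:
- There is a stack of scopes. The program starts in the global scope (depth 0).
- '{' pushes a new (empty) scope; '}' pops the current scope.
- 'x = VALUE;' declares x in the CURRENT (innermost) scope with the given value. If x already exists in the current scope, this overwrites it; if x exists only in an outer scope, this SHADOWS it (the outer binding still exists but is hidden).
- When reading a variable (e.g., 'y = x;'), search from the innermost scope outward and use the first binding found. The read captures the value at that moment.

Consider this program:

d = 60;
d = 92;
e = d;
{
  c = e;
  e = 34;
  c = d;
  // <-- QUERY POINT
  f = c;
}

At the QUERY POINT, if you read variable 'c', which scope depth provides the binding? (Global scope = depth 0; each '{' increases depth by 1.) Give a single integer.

Answer: 1

Derivation:
Step 1: declare d=60 at depth 0
Step 2: declare d=92 at depth 0
Step 3: declare e=(read d)=92 at depth 0
Step 4: enter scope (depth=1)
Step 5: declare c=(read e)=92 at depth 1
Step 6: declare e=34 at depth 1
Step 7: declare c=(read d)=92 at depth 1
Visible at query point: c=92 d=92 e=34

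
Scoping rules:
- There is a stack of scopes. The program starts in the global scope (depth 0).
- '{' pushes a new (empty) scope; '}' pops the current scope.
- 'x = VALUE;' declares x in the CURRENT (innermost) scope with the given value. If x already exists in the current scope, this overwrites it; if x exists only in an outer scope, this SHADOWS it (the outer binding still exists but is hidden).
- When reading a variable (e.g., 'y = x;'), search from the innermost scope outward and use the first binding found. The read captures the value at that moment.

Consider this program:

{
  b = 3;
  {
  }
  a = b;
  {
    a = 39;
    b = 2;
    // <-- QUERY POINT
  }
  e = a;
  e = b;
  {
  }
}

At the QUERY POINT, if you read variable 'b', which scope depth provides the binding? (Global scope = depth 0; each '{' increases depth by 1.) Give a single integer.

Step 1: enter scope (depth=1)
Step 2: declare b=3 at depth 1
Step 3: enter scope (depth=2)
Step 4: exit scope (depth=1)
Step 5: declare a=(read b)=3 at depth 1
Step 6: enter scope (depth=2)
Step 7: declare a=39 at depth 2
Step 8: declare b=2 at depth 2
Visible at query point: a=39 b=2

Answer: 2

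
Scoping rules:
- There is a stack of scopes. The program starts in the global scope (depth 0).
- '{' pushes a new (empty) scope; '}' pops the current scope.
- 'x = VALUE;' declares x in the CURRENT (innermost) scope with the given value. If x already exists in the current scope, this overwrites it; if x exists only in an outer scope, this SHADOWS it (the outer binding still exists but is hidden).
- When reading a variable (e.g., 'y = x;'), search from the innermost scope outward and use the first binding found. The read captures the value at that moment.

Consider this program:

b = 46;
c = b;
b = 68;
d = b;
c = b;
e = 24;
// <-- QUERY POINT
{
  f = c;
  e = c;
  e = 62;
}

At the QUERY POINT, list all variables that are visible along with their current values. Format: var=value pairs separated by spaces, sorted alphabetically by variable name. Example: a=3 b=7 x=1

Step 1: declare b=46 at depth 0
Step 2: declare c=(read b)=46 at depth 0
Step 3: declare b=68 at depth 0
Step 4: declare d=(read b)=68 at depth 0
Step 5: declare c=(read b)=68 at depth 0
Step 6: declare e=24 at depth 0
Visible at query point: b=68 c=68 d=68 e=24

Answer: b=68 c=68 d=68 e=24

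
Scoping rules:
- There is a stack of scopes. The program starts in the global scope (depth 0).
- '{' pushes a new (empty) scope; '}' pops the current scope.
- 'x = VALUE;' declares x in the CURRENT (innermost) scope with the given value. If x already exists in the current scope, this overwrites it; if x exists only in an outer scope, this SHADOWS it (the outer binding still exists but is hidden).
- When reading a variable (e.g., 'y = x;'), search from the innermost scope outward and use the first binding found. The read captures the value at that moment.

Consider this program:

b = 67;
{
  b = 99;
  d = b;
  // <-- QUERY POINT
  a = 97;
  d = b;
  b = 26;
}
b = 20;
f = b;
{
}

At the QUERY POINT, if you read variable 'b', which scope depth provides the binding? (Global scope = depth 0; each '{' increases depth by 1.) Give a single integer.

Answer: 1

Derivation:
Step 1: declare b=67 at depth 0
Step 2: enter scope (depth=1)
Step 3: declare b=99 at depth 1
Step 4: declare d=(read b)=99 at depth 1
Visible at query point: b=99 d=99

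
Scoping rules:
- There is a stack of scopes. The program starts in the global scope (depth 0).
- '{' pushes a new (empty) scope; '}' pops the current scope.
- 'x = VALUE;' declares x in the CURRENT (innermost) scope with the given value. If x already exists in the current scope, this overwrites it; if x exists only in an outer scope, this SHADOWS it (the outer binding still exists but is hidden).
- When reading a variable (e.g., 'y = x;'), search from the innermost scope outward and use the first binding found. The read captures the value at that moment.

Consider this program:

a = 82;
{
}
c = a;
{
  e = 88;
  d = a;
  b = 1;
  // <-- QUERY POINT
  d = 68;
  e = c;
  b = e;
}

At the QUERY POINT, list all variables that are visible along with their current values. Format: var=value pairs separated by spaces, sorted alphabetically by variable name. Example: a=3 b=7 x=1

Answer: a=82 b=1 c=82 d=82 e=88

Derivation:
Step 1: declare a=82 at depth 0
Step 2: enter scope (depth=1)
Step 3: exit scope (depth=0)
Step 4: declare c=(read a)=82 at depth 0
Step 5: enter scope (depth=1)
Step 6: declare e=88 at depth 1
Step 7: declare d=(read a)=82 at depth 1
Step 8: declare b=1 at depth 1
Visible at query point: a=82 b=1 c=82 d=82 e=88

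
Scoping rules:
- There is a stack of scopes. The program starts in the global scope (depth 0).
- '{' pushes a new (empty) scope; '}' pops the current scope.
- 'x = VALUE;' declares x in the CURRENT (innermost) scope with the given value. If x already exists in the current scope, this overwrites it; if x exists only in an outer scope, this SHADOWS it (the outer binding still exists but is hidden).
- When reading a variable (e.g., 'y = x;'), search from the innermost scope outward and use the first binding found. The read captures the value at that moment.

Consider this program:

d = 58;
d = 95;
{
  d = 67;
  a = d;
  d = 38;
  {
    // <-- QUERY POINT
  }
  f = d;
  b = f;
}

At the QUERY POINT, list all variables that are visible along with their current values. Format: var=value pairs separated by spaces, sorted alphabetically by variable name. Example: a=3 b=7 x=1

Answer: a=67 d=38

Derivation:
Step 1: declare d=58 at depth 0
Step 2: declare d=95 at depth 0
Step 3: enter scope (depth=1)
Step 4: declare d=67 at depth 1
Step 5: declare a=(read d)=67 at depth 1
Step 6: declare d=38 at depth 1
Step 7: enter scope (depth=2)
Visible at query point: a=67 d=38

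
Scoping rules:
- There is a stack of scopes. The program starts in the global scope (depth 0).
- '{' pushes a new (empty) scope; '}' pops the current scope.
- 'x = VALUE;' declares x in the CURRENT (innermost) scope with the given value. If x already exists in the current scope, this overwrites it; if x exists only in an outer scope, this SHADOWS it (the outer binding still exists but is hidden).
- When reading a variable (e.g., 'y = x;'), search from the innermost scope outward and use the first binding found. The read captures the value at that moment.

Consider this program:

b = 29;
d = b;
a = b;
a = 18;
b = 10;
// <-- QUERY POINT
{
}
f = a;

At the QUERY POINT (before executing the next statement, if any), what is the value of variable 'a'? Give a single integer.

Step 1: declare b=29 at depth 0
Step 2: declare d=(read b)=29 at depth 0
Step 3: declare a=(read b)=29 at depth 0
Step 4: declare a=18 at depth 0
Step 5: declare b=10 at depth 0
Visible at query point: a=18 b=10 d=29

Answer: 18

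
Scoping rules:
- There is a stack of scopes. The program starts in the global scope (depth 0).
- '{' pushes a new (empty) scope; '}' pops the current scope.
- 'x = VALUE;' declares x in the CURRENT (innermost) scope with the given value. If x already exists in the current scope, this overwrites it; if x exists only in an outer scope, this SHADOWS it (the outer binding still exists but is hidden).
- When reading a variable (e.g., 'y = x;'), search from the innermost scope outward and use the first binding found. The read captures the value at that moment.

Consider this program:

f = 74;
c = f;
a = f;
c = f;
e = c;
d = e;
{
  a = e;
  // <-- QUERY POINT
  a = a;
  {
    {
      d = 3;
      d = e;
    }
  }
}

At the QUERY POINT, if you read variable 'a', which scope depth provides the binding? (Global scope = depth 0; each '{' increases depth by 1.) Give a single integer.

Answer: 1

Derivation:
Step 1: declare f=74 at depth 0
Step 2: declare c=(read f)=74 at depth 0
Step 3: declare a=(read f)=74 at depth 0
Step 4: declare c=(read f)=74 at depth 0
Step 5: declare e=(read c)=74 at depth 0
Step 6: declare d=(read e)=74 at depth 0
Step 7: enter scope (depth=1)
Step 8: declare a=(read e)=74 at depth 1
Visible at query point: a=74 c=74 d=74 e=74 f=74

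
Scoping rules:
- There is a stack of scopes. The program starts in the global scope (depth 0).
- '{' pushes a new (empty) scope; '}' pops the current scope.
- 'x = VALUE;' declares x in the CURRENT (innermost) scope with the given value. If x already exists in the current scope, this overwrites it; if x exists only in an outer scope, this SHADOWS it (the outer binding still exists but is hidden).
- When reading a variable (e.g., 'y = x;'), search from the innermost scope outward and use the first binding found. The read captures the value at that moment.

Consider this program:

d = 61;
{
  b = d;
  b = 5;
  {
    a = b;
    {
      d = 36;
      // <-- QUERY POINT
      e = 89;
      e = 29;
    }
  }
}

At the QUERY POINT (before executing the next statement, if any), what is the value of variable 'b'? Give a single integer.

Answer: 5

Derivation:
Step 1: declare d=61 at depth 0
Step 2: enter scope (depth=1)
Step 3: declare b=(read d)=61 at depth 1
Step 4: declare b=5 at depth 1
Step 5: enter scope (depth=2)
Step 6: declare a=(read b)=5 at depth 2
Step 7: enter scope (depth=3)
Step 8: declare d=36 at depth 3
Visible at query point: a=5 b=5 d=36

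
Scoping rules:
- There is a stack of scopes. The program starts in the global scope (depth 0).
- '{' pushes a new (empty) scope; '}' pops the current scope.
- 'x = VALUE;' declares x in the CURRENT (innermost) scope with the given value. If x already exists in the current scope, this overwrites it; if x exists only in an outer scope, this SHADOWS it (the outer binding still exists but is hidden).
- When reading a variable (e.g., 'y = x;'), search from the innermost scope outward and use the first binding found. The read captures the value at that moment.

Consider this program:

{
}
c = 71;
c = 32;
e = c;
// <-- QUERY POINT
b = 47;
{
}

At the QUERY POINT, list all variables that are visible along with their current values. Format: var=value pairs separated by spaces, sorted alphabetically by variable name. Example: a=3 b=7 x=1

Answer: c=32 e=32

Derivation:
Step 1: enter scope (depth=1)
Step 2: exit scope (depth=0)
Step 3: declare c=71 at depth 0
Step 4: declare c=32 at depth 0
Step 5: declare e=(read c)=32 at depth 0
Visible at query point: c=32 e=32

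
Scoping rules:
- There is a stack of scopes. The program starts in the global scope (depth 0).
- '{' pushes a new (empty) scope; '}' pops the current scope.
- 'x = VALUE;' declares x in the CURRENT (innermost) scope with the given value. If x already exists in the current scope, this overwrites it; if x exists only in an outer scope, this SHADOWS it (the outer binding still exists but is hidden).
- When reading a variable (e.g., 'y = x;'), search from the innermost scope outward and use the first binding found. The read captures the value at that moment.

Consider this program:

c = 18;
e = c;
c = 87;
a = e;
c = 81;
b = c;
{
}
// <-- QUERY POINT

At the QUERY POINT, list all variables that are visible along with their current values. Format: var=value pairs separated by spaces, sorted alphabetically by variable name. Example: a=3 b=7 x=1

Step 1: declare c=18 at depth 0
Step 2: declare e=(read c)=18 at depth 0
Step 3: declare c=87 at depth 0
Step 4: declare a=(read e)=18 at depth 0
Step 5: declare c=81 at depth 0
Step 6: declare b=(read c)=81 at depth 0
Step 7: enter scope (depth=1)
Step 8: exit scope (depth=0)
Visible at query point: a=18 b=81 c=81 e=18

Answer: a=18 b=81 c=81 e=18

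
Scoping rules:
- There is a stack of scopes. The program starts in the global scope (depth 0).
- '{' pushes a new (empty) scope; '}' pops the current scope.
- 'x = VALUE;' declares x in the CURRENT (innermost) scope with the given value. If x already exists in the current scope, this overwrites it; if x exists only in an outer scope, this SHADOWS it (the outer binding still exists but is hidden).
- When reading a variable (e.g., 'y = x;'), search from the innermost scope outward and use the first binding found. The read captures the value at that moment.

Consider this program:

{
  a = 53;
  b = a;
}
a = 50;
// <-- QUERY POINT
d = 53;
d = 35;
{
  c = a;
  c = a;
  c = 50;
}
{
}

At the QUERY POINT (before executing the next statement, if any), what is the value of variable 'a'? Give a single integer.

Answer: 50

Derivation:
Step 1: enter scope (depth=1)
Step 2: declare a=53 at depth 1
Step 3: declare b=(read a)=53 at depth 1
Step 4: exit scope (depth=0)
Step 5: declare a=50 at depth 0
Visible at query point: a=50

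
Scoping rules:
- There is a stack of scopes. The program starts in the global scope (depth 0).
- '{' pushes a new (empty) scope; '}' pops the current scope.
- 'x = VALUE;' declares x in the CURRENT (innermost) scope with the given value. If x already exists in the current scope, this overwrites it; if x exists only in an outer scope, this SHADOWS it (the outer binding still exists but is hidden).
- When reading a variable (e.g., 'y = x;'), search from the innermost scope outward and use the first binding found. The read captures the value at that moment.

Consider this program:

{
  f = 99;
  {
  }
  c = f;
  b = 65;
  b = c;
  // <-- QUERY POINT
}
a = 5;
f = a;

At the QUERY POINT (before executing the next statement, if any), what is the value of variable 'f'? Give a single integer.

Step 1: enter scope (depth=1)
Step 2: declare f=99 at depth 1
Step 3: enter scope (depth=2)
Step 4: exit scope (depth=1)
Step 5: declare c=(read f)=99 at depth 1
Step 6: declare b=65 at depth 1
Step 7: declare b=(read c)=99 at depth 1
Visible at query point: b=99 c=99 f=99

Answer: 99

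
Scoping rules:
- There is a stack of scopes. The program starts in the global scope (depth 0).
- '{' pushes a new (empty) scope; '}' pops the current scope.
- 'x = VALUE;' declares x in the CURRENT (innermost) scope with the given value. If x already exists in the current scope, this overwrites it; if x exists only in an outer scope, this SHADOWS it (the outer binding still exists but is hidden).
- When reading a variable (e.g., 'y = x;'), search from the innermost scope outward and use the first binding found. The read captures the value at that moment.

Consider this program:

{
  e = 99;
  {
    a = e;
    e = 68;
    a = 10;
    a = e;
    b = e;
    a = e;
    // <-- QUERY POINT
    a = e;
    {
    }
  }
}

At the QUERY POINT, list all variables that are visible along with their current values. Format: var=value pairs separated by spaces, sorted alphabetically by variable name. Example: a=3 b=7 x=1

Answer: a=68 b=68 e=68

Derivation:
Step 1: enter scope (depth=1)
Step 2: declare e=99 at depth 1
Step 3: enter scope (depth=2)
Step 4: declare a=(read e)=99 at depth 2
Step 5: declare e=68 at depth 2
Step 6: declare a=10 at depth 2
Step 7: declare a=(read e)=68 at depth 2
Step 8: declare b=(read e)=68 at depth 2
Step 9: declare a=(read e)=68 at depth 2
Visible at query point: a=68 b=68 e=68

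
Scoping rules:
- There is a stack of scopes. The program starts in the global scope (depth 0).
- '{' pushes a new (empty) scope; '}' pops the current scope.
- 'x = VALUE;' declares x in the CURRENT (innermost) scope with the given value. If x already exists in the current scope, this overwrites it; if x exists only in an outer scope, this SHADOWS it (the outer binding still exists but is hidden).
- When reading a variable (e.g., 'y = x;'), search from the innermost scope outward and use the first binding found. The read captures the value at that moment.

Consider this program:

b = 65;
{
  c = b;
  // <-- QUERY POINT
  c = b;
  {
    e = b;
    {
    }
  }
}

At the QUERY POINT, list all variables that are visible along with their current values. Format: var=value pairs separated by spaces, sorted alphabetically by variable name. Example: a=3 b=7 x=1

Answer: b=65 c=65

Derivation:
Step 1: declare b=65 at depth 0
Step 2: enter scope (depth=1)
Step 3: declare c=(read b)=65 at depth 1
Visible at query point: b=65 c=65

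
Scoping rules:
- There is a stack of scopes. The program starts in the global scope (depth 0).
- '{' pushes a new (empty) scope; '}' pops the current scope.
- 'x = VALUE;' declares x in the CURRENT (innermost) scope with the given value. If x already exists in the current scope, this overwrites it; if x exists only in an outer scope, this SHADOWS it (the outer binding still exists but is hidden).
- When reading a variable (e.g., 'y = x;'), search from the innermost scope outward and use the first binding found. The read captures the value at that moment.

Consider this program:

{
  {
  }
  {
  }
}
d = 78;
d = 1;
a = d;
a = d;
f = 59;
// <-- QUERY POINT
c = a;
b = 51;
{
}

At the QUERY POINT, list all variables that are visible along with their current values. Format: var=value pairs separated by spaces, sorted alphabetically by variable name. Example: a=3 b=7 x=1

Answer: a=1 d=1 f=59

Derivation:
Step 1: enter scope (depth=1)
Step 2: enter scope (depth=2)
Step 3: exit scope (depth=1)
Step 4: enter scope (depth=2)
Step 5: exit scope (depth=1)
Step 6: exit scope (depth=0)
Step 7: declare d=78 at depth 0
Step 8: declare d=1 at depth 0
Step 9: declare a=(read d)=1 at depth 0
Step 10: declare a=(read d)=1 at depth 0
Step 11: declare f=59 at depth 0
Visible at query point: a=1 d=1 f=59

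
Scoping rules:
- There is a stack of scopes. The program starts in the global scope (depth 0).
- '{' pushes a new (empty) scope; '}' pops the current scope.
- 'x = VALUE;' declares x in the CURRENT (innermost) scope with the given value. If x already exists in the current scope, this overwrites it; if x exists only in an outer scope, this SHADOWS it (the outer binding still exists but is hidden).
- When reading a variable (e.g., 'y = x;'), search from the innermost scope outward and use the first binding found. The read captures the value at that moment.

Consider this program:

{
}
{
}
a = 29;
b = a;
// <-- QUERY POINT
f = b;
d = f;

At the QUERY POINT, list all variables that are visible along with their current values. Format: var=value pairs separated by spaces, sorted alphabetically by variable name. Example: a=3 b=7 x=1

Answer: a=29 b=29

Derivation:
Step 1: enter scope (depth=1)
Step 2: exit scope (depth=0)
Step 3: enter scope (depth=1)
Step 4: exit scope (depth=0)
Step 5: declare a=29 at depth 0
Step 6: declare b=(read a)=29 at depth 0
Visible at query point: a=29 b=29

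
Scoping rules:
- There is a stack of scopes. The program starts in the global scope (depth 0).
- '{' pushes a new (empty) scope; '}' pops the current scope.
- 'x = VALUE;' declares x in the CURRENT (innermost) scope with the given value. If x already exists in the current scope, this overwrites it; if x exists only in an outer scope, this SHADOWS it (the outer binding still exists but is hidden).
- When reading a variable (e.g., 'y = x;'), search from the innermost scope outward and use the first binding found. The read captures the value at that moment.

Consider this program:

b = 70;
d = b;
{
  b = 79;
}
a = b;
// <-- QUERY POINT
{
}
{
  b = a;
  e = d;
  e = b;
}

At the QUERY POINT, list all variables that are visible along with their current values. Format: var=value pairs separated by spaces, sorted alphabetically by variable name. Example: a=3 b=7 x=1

Answer: a=70 b=70 d=70

Derivation:
Step 1: declare b=70 at depth 0
Step 2: declare d=(read b)=70 at depth 0
Step 3: enter scope (depth=1)
Step 4: declare b=79 at depth 1
Step 5: exit scope (depth=0)
Step 6: declare a=(read b)=70 at depth 0
Visible at query point: a=70 b=70 d=70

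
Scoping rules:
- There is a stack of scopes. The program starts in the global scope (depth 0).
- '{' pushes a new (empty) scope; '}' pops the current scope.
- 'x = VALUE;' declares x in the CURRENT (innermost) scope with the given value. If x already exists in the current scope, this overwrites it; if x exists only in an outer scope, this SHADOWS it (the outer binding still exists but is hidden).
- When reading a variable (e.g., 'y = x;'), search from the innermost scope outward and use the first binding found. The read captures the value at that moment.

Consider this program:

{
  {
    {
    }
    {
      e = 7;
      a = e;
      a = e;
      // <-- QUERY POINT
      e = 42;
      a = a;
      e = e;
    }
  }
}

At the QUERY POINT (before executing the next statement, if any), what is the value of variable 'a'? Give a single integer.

Step 1: enter scope (depth=1)
Step 2: enter scope (depth=2)
Step 3: enter scope (depth=3)
Step 4: exit scope (depth=2)
Step 5: enter scope (depth=3)
Step 6: declare e=7 at depth 3
Step 7: declare a=(read e)=7 at depth 3
Step 8: declare a=(read e)=7 at depth 3
Visible at query point: a=7 e=7

Answer: 7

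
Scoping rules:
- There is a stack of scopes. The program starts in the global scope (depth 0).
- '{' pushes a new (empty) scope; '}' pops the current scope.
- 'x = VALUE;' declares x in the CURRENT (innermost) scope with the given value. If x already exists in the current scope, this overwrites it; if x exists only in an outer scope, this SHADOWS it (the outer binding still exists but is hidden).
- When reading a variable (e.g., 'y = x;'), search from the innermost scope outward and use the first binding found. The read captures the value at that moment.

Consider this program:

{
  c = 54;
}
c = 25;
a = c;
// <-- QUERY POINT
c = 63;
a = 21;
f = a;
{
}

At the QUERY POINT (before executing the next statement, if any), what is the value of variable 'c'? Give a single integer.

Answer: 25

Derivation:
Step 1: enter scope (depth=1)
Step 2: declare c=54 at depth 1
Step 3: exit scope (depth=0)
Step 4: declare c=25 at depth 0
Step 5: declare a=(read c)=25 at depth 0
Visible at query point: a=25 c=25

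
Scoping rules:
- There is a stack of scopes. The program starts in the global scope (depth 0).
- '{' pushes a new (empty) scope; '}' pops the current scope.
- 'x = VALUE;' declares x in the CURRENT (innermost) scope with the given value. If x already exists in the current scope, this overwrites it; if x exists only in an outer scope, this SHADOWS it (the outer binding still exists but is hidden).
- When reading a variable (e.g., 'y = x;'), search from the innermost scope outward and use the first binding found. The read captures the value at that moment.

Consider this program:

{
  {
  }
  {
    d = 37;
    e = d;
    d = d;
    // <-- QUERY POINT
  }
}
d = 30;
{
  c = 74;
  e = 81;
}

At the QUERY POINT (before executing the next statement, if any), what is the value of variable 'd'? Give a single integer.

Answer: 37

Derivation:
Step 1: enter scope (depth=1)
Step 2: enter scope (depth=2)
Step 3: exit scope (depth=1)
Step 4: enter scope (depth=2)
Step 5: declare d=37 at depth 2
Step 6: declare e=(read d)=37 at depth 2
Step 7: declare d=(read d)=37 at depth 2
Visible at query point: d=37 e=37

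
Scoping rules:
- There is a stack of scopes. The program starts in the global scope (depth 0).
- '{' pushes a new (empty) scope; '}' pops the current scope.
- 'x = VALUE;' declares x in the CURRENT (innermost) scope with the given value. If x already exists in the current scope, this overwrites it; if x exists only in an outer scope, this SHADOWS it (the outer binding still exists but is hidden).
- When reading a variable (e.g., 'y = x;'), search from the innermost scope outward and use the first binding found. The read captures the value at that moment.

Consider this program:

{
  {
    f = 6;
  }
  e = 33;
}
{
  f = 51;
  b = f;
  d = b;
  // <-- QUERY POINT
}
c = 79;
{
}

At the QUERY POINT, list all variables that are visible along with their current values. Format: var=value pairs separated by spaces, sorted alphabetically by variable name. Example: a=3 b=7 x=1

Answer: b=51 d=51 f=51

Derivation:
Step 1: enter scope (depth=1)
Step 2: enter scope (depth=2)
Step 3: declare f=6 at depth 2
Step 4: exit scope (depth=1)
Step 5: declare e=33 at depth 1
Step 6: exit scope (depth=0)
Step 7: enter scope (depth=1)
Step 8: declare f=51 at depth 1
Step 9: declare b=(read f)=51 at depth 1
Step 10: declare d=(read b)=51 at depth 1
Visible at query point: b=51 d=51 f=51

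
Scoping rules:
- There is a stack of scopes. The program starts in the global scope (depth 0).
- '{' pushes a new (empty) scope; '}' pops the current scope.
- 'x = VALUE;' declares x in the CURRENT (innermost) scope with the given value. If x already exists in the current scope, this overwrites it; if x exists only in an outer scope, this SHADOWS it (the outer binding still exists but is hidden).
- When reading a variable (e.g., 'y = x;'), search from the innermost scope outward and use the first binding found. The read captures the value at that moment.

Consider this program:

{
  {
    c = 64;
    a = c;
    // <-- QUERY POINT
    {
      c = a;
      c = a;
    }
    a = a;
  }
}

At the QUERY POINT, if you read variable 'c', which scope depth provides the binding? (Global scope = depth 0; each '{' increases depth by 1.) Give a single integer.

Answer: 2

Derivation:
Step 1: enter scope (depth=1)
Step 2: enter scope (depth=2)
Step 3: declare c=64 at depth 2
Step 4: declare a=(read c)=64 at depth 2
Visible at query point: a=64 c=64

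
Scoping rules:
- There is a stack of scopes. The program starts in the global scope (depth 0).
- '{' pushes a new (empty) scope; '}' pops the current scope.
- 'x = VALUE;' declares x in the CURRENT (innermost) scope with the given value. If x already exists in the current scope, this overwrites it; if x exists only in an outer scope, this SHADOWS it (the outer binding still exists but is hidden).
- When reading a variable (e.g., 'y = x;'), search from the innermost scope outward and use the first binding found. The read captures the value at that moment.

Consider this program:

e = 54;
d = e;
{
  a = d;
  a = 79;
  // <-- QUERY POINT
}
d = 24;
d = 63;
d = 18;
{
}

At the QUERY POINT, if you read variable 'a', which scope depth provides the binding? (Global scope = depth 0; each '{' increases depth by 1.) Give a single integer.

Answer: 1

Derivation:
Step 1: declare e=54 at depth 0
Step 2: declare d=(read e)=54 at depth 0
Step 3: enter scope (depth=1)
Step 4: declare a=(read d)=54 at depth 1
Step 5: declare a=79 at depth 1
Visible at query point: a=79 d=54 e=54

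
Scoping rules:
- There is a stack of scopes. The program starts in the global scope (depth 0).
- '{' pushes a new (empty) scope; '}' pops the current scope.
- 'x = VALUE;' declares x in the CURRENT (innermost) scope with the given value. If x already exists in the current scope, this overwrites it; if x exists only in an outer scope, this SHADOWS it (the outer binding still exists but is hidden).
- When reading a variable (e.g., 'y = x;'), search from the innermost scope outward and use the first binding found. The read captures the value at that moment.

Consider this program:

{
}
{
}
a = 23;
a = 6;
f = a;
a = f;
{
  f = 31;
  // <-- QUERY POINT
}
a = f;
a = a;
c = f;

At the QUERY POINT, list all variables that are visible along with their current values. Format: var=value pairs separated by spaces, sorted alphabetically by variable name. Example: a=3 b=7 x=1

Step 1: enter scope (depth=1)
Step 2: exit scope (depth=0)
Step 3: enter scope (depth=1)
Step 4: exit scope (depth=0)
Step 5: declare a=23 at depth 0
Step 6: declare a=6 at depth 0
Step 7: declare f=(read a)=6 at depth 0
Step 8: declare a=(read f)=6 at depth 0
Step 9: enter scope (depth=1)
Step 10: declare f=31 at depth 1
Visible at query point: a=6 f=31

Answer: a=6 f=31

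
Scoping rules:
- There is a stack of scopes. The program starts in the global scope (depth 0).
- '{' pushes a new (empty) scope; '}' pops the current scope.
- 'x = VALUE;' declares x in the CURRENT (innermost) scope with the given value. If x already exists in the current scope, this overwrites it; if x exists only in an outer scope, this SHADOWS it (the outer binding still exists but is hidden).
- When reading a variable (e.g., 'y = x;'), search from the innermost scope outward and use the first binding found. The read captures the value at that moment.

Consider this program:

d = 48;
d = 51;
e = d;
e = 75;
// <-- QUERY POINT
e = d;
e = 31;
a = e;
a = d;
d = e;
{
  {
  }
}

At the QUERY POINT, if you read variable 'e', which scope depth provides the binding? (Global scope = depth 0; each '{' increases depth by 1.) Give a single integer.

Answer: 0

Derivation:
Step 1: declare d=48 at depth 0
Step 2: declare d=51 at depth 0
Step 3: declare e=(read d)=51 at depth 0
Step 4: declare e=75 at depth 0
Visible at query point: d=51 e=75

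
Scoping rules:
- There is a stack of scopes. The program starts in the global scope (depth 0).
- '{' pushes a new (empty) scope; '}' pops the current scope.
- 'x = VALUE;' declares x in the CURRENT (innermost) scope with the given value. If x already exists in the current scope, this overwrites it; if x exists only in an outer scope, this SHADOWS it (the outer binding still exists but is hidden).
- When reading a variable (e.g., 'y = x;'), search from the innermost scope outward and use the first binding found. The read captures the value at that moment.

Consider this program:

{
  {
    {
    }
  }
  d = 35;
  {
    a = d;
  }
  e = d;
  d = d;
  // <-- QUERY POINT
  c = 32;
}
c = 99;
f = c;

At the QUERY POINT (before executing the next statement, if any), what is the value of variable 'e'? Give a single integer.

Answer: 35

Derivation:
Step 1: enter scope (depth=1)
Step 2: enter scope (depth=2)
Step 3: enter scope (depth=3)
Step 4: exit scope (depth=2)
Step 5: exit scope (depth=1)
Step 6: declare d=35 at depth 1
Step 7: enter scope (depth=2)
Step 8: declare a=(read d)=35 at depth 2
Step 9: exit scope (depth=1)
Step 10: declare e=(read d)=35 at depth 1
Step 11: declare d=(read d)=35 at depth 1
Visible at query point: d=35 e=35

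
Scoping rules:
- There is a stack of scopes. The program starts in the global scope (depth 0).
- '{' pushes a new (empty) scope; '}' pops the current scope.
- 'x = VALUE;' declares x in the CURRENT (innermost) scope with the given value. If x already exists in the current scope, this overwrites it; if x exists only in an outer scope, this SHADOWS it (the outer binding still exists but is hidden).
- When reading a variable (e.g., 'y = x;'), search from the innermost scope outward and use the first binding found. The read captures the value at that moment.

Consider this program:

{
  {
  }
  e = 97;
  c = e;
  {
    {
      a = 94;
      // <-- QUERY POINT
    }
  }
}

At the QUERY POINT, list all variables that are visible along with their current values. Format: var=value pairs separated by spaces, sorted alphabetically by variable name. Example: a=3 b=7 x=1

Step 1: enter scope (depth=1)
Step 2: enter scope (depth=2)
Step 3: exit scope (depth=1)
Step 4: declare e=97 at depth 1
Step 5: declare c=(read e)=97 at depth 1
Step 6: enter scope (depth=2)
Step 7: enter scope (depth=3)
Step 8: declare a=94 at depth 3
Visible at query point: a=94 c=97 e=97

Answer: a=94 c=97 e=97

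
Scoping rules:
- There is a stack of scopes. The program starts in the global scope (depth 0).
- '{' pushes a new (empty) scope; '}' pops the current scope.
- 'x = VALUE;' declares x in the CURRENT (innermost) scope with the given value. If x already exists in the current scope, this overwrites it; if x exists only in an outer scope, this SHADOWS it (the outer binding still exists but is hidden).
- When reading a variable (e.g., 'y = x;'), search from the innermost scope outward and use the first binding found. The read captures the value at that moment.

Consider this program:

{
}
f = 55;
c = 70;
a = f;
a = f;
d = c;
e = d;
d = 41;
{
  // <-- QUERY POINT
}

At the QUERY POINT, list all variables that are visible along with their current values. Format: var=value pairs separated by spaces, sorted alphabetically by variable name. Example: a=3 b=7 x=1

Step 1: enter scope (depth=1)
Step 2: exit scope (depth=0)
Step 3: declare f=55 at depth 0
Step 4: declare c=70 at depth 0
Step 5: declare a=(read f)=55 at depth 0
Step 6: declare a=(read f)=55 at depth 0
Step 7: declare d=(read c)=70 at depth 0
Step 8: declare e=(read d)=70 at depth 0
Step 9: declare d=41 at depth 0
Step 10: enter scope (depth=1)
Visible at query point: a=55 c=70 d=41 e=70 f=55

Answer: a=55 c=70 d=41 e=70 f=55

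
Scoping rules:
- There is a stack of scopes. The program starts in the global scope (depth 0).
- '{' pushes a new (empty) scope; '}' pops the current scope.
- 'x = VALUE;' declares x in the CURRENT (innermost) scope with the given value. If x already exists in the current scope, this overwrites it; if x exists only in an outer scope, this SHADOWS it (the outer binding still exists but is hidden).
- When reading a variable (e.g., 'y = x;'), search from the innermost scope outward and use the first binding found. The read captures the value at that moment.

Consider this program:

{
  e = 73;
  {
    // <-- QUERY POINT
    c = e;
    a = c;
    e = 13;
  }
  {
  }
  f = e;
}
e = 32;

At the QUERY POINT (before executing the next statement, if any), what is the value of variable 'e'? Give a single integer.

Answer: 73

Derivation:
Step 1: enter scope (depth=1)
Step 2: declare e=73 at depth 1
Step 3: enter scope (depth=2)
Visible at query point: e=73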